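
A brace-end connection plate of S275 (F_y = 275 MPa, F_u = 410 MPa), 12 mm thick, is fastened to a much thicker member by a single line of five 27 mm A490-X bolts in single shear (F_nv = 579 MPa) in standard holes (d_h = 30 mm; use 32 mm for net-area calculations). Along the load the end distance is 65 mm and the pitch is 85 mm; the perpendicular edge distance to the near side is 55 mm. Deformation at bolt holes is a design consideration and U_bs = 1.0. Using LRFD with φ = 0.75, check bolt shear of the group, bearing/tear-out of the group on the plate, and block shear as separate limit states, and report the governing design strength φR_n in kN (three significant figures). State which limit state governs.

722 kN (block shear governs)

Bolt shear: A_b = π·27²/4 = 572.6 mm²; R_n = 579 × 572.6 × 5 × 1 / 1000 = 1658 kN → 0.75 × 1658 = 1240 kN.
Bearing: edge l_c = 50, r_n = 295.2 kN; interior l_c = 55, r_n = 318.8 kN; R_n = 295.2 + 4·318.8 = 1570 kN → 1180 kN.
Block shear: A_gv = 4860, A_nv = 3132, A_nt = 468 mm²; R_n = min(0.6F_uA_nv, 0.6F_yA_gv) + U_bs·F_u·A_nt = 962.4 kN → 722 kN.
Block shear governs: 722 kN.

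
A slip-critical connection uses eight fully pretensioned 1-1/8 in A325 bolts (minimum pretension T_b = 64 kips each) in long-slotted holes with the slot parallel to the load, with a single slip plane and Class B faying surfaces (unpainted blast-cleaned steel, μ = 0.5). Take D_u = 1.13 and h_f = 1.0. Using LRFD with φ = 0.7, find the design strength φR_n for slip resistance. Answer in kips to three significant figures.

202 kips

R_n = μ · D_u · h_f · T_b · n_s · n_b = 0.5 × 1.13 × 1.0 × 64 × 1 × 8 = 289.3 kips.
Design strength φR_n = 0.7 × 289.3 = 202 kips.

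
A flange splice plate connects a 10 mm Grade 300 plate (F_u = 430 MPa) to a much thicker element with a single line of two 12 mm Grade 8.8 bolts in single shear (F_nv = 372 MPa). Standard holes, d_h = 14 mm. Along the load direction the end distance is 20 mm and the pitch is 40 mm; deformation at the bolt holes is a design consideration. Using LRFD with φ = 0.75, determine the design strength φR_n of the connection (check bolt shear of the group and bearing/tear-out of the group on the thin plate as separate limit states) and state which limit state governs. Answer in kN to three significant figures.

Bolt shear: A_b = π·12²/4 = 113.1 mm²; R_n = 372 × 113.1 × 2 × 1 / 1000 = 84.14 kN → 0.75 × 84.14 = 63.1 kN.
Bearing (1.2 l_c t F_u ≤ 2.4 d t F_u): upper limit = 2.4·12·10·430 / 1000 = 123.8 kN.
  Edge l_c = 20 − 14/2 = 13 → r_n = 67.08 kN; interior l_c = 40 − 14 = 26 → r_n = 123.8 kN.
  R_n,bearing = 1·67.08 + 1·123.8 = 190.9 kN → 0.75 × 190.9 = 143 kN.
Bolt shear governs: 63.1 kN.

63.1 kN (bolt shear governs)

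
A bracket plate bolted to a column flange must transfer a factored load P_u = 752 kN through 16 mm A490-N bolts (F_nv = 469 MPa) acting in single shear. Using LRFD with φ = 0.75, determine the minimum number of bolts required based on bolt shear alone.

A_b = π·16²/4 = 201.1 mm².
Per-bolt design strength φR_n = 0.75 × 469 × 201.1 × 1 / 1000 = 70.72 kN.
n ≥ 752 / 70.72 = 10.63 → use 11 bolts.

11 bolts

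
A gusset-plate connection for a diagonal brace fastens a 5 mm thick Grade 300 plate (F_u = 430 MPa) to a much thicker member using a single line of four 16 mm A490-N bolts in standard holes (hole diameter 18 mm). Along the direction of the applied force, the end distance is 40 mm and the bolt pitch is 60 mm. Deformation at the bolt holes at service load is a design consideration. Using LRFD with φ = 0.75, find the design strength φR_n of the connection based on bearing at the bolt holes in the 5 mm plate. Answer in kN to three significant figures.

Per bolt r_n = 1.2 l_c t F_u ≤ 2.4 d t F_u; upper limit = 2.4 × 16 × 5 × 430 / 1000 = 82.56 kN.
Edge bolt: l_c = 40 − 18/2 = 31 mm → 1.2 × 31 × 5 × 430 / 1000 = 79.98 → r_n = 79.98 kN.
Interior bolts: l_c = 60 − 18 = 42 mm → 1.2 × 42 × 5 × 430 / 1000 = 108.4 → r_n = 82.56 kN.
R_n = 1 × 79.98 + 3 × 82.56 = 327.7 kN.
Design strength φR_n = 0.75 × 327.7 = 246 kN.

246 kN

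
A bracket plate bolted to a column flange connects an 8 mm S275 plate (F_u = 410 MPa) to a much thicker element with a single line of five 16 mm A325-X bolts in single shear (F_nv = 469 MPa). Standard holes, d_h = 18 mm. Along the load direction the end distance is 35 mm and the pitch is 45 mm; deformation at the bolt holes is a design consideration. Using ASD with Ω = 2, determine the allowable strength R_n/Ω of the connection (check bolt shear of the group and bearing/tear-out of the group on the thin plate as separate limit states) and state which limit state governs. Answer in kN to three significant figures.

236 kN (bolt shear governs)

Bolt shear: A_b = π·16²/4 = 201.1 mm²; R_n = 469 × 201.1 × 5 × 1 / 1000 = 471.5 kN → 471.5 / 2 = 236 kN.
Bearing (1.2 l_c t F_u ≤ 2.4 d t F_u): upper limit = 2.4·16·8·410 / 1000 = 126 kN.
  Edge l_c = 35 − 18/2 = 26 → r_n = 102.3 kN; interior l_c = 45 − 18 = 27 → r_n = 106.3 kN.
  R_n,bearing = 1·102.3 + 4·106.3 = 527.4 kN → 527.4 / 2 = 264 kN.
Bolt shear governs: 236 kN.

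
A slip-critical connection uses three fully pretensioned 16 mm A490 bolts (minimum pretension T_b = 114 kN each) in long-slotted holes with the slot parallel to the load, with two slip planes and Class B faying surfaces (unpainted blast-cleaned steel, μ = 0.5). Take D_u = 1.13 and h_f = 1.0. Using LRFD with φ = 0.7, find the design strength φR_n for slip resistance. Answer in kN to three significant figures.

R_n = μ · D_u · h_f · T_b · n_s · n_b = 0.5 × 1.13 × 1.0 × 114 × 2 × 3 = 386.5 kN.
Design strength φR_n = 0.7 × 386.5 = 271 kN.

271 kN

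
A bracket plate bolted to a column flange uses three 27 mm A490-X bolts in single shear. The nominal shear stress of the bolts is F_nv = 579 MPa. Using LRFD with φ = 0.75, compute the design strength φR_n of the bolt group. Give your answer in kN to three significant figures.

A_b = π × 27² / 4 = 572.6 mm².
R_n = F_nv · A_b · n · n_s = 579 × 572.6 × 3 × 1 / 1000 = 994.5 kN.
Design strength φR_n = 0.75 × 994.5 = 746 kN.

746 kN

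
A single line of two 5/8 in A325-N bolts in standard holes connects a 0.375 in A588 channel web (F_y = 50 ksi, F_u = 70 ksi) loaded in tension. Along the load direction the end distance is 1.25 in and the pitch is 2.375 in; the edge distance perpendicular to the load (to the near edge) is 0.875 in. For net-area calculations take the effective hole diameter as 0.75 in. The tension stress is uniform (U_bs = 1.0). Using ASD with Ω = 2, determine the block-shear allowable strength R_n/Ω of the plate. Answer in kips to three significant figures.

26.2 kips

Shear plane L_v = 1.25 + 1·2.375 = 3.625 in; A_gv = 3.625 × 0.375 = 1.359 in².
A_nv = (3.625 − 1.5·0.75) × 0.375 = 0.9375 in².
A_nt = (0.875 − 0.5·0.75) × 0.375 = 0.1875 in².
0.6 F_u A_nv = 39.38 kips; 0.6 F_y A_gv = 40.78 kips → shear rupture governs the shear term.
R_n = 39.38 + 1.0 × 70 × 0.1875 = 52.5 kips.
Allowable strength R_n/Ω = 52.5 / 2 = 26.2 kips.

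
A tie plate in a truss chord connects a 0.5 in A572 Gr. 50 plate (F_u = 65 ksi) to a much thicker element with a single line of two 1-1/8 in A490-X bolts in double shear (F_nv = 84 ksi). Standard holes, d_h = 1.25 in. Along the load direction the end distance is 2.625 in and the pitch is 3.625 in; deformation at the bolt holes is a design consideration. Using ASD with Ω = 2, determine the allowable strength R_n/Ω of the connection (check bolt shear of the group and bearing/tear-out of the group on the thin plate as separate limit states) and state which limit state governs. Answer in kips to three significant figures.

Bolt shear: A_b = π·1.125²/4 = 0.994 in²; R_n = 84 × 0.994 × 2 × 2 = 334 kips → 334 / 2 = 167 kips.
Bearing (1.2 l_c t F_u ≤ 2.4 d t F_u): upper limit = 2.4·1.125·0.5·65 = 87.75 kips.
  Edge l_c = 2.625 − 1.25/2 = 2 → r_n = 78 kips; interior l_c = 3.625 − 1.25 = 2.375 → r_n = 87.75 kips.
  R_n,bearing = 1·78 + 1·87.75 = 165.8 kips → 165.8 / 2 = 82.9 kips.
Bearing governs: 82.9 kips.

82.9 kips (bearing governs)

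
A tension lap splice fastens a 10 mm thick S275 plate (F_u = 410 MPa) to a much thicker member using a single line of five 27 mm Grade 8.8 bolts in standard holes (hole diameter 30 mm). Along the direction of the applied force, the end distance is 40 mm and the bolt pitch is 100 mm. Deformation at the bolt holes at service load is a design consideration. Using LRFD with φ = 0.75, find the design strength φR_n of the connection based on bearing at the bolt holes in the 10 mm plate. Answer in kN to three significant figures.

889 kN

Per bolt r_n = 1.2 l_c t F_u ≤ 2.4 d t F_u; upper limit = 2.4 × 27 × 10 × 410 / 1000 = 265.7 kN.
Edge bolt: l_c = 40 − 30/2 = 25 mm → 1.2 × 25 × 10 × 410 / 1000 = 123 → r_n = 123 kN.
Interior bolts: l_c = 100 − 30 = 70 mm → 1.2 × 70 × 10 × 410 / 1000 = 344.4 → r_n = 265.7 kN.
R_n = 1 × 123 + 4 × 265.7 = 1186 kN.
Design strength φR_n = 0.75 × 1186 = 889 kN.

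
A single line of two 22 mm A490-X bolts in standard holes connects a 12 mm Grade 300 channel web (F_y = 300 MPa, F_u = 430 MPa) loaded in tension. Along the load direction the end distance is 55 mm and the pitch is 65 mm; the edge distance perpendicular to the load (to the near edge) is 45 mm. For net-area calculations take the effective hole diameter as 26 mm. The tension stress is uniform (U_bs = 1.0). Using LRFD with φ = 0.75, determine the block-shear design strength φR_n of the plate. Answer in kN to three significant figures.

Shear plane L_v = 55 + 1·65 = 120 mm; A_gv = 120 × 12 = 1440 mm².
A_nv = (120 − 1.5·26) × 12 = 972 mm².
A_nt = (45 − 0.5·26) × 12 = 384 mm².
0.6 F_u A_nv = 250.8 kN; 0.6 F_y A_gv = 259.2 kN → shear rupture governs the shear term.
R_n = 250.8 + 1.0 × 430 × 384 / 1000 = 415.9 kN.
Design strength φR_n = 0.75 × 415.9 = 312 kN.

312 kN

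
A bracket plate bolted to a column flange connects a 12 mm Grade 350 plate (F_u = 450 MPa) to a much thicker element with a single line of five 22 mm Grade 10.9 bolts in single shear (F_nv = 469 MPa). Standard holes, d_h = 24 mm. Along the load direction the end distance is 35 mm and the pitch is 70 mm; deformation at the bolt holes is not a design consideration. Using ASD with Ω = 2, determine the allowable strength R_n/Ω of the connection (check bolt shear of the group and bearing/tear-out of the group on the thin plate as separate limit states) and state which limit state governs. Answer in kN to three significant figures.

Bolt shear: A_b = π·22²/4 = 380.1 mm²; R_n = 469 × 380.1 × 5 × 1 / 1000 = 891.4 kN → 891.4 / 2 = 446 kN.
Bearing (1.5 l_c t F_u ≤ 3.0 d t F_u): upper limit = 3.0·22·12·450 / 1000 = 356.4 kN.
  Edge l_c = 35 − 24/2 = 23 → r_n = 186.3 kN; interior l_c = 70 − 24 = 46 → r_n = 356.4 kN.
  R_n,bearing = 1·186.3 + 4·356.4 = 1612 kN → 1612 / 2 = 806 kN.
Bolt shear governs: 446 kN.

446 kN (bolt shear governs)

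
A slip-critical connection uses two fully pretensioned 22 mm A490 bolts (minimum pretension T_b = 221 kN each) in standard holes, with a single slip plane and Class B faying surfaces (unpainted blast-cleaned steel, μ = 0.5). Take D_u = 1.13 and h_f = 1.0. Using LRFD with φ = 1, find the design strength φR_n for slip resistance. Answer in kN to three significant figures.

250 kN

R_n = μ · D_u · h_f · T_b · n_s · n_b = 0.5 × 1.13 × 1.0 × 221 × 1 × 2 = 249.7 kN.
Design strength φR_n = 1 × 249.7 = 250 kN.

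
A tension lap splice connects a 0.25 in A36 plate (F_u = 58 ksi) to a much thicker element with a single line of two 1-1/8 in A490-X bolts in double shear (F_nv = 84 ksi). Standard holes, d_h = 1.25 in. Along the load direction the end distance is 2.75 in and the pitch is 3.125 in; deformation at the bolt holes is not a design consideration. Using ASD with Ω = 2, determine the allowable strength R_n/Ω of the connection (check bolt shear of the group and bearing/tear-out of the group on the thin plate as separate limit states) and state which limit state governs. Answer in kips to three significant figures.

Bolt shear: A_b = π·1.125²/4 = 0.994 in²; R_n = 84 × 0.994 × 2 × 2 = 334 kips → 334 / 2 = 167 kips.
Bearing (1.5 l_c t F_u ≤ 3.0 d t F_u): upper limit = 3.0·1.125·0.25·58 = 48.94 kips.
  Edge l_c = 2.75 − 1.25/2 = 2.125 → r_n = 46.22 kips; interior l_c = 3.125 − 1.25 = 1.875 → r_n = 40.78 kips.
  R_n,bearing = 1·46.22 + 1·40.78 = 87 kips → 87 / 2 = 43.5 kips.
Bearing governs: 43.5 kips.

43.5 kips (bearing governs)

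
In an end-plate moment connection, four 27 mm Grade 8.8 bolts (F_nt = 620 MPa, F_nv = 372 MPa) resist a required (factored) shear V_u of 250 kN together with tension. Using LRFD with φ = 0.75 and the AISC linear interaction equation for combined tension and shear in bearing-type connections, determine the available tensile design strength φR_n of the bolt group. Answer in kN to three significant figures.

A_b = π·27²/4 = 572.6 mm²; f_rv = 250 × 1000 / (4 × 572.6) = 109.2 MPa.
F'_nt = 1.3 F_nt − (F_nt / φF_nv) f_rv = 1.3·620 − (620/(0.75·372))·109.2 = 563.4 MPa, capped at F_nt → F'_nt = 563.4 MPa.
R_n = F'_nt · A_b · n = 563.4 × 572.6 × 4 / 1000 = 1290 kN.
Design strength φR_n = 0.75 × 1290 = 968 kN.

968 kN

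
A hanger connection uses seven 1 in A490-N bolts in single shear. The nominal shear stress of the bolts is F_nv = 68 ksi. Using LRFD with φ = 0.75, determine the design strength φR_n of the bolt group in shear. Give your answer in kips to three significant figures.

280 kips

A_b = π × 1² / 4 = 0.7854 in².
R_n = F_nv · A_b · n · n_s = 68 × 0.7854 × 7 × 1 = 373.8 kips.
Design strength φR_n = 0.75 × 373.8 = 280 kips.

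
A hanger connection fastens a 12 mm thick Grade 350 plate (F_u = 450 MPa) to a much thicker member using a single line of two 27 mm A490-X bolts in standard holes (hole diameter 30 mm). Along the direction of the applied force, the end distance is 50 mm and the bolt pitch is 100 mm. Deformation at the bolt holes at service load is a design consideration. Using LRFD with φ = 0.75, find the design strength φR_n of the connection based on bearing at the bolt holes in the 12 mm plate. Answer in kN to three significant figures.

Per bolt r_n = 1.2 l_c t F_u ≤ 2.4 d t F_u; upper limit = 2.4 × 27 × 12 × 450 / 1000 = 349.9 kN.
Edge bolt: l_c = 50 − 30/2 = 35 mm → 1.2 × 35 × 12 × 450 / 1000 = 226.8 → r_n = 226.8 kN.
Interior bolts: l_c = 100 − 30 = 70 mm → 1.2 × 70 × 12 × 450 / 1000 = 453.6 → r_n = 349.9 kN.
R_n = 1 × 226.8 + 1 × 349.9 = 576.7 kN.
Design strength φR_n = 0.75 × 576.7 = 433 kN.

433 kN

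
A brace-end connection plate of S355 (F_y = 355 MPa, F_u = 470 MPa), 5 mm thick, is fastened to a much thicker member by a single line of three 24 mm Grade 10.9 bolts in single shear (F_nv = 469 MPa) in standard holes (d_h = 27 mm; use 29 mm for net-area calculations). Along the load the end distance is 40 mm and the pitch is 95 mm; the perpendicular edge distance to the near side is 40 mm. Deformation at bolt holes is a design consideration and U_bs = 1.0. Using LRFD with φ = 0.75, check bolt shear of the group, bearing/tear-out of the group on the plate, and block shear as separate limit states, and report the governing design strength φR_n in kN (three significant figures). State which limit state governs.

Bolt shear: A_b = π·24²/4 = 452.4 mm²; R_n = 469 × 452.4 × 3 × 1 / 1000 = 636.5 kN → 0.75 × 636.5 = 477 kN.
Bearing: edge l_c = 26.5, r_n = 74.73 kN; interior l_c = 68, r_n = 135.4 kN; R_n = 74.73 + 2·135.4 = 345.5 kN → 259 kN.
Block shear: A_gv = 1150, A_nv = 787.5, A_nt = 127.5 mm²; R_n = min(0.6F_uA_nv, 0.6F_yA_gv) + U_bs·F_u·A_nt = 282 kN → 212 kN.
Block shear governs: 212 kN.

212 kN (block shear governs)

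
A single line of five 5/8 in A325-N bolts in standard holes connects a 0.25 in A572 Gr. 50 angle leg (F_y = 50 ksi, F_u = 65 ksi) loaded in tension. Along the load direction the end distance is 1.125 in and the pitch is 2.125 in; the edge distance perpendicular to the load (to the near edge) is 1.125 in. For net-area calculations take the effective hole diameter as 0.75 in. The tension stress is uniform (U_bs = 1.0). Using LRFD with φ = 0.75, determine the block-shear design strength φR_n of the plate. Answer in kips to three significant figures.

Shear plane L_v = 1.125 + 4·2.125 = 9.625 in; A_gv = 9.625 × 0.25 = 2.406 in².
A_nv = (9.625 − 4.5·0.75) × 0.25 = 1.562 in².
A_nt = (1.125 − 0.5·0.75) × 0.25 = 0.1875 in².
0.6 F_u A_nv = 60.94 kips; 0.6 F_y A_gv = 72.19 kips → shear rupture governs the shear term.
R_n = 60.94 + 1.0 × 65 × 0.1875 = 73.12 kips.
Design strength φR_n = 0.75 × 73.12 = 54.8 kips.

54.8 kips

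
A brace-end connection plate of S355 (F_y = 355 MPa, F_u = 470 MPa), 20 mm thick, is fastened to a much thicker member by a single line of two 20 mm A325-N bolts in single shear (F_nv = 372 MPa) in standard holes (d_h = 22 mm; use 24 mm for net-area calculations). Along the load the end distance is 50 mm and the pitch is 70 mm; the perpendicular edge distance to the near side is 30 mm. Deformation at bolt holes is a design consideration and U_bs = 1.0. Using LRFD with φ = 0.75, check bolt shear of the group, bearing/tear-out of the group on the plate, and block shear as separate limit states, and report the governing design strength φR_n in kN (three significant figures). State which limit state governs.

175 kN (bolt shear governs)

Bolt shear: A_b = π·20²/4 = 314.2 mm²; R_n = 372 × 314.2 × 2 × 1 / 1000 = 233.7 kN → 0.75 × 233.7 = 175 kN.
Bearing: edge l_c = 39, r_n = 439.9 kN; interior l_c = 48, r_n = 451.2 kN; R_n = 439.9 + 1·451.2 = 891.1 kN → 668 kN.
Block shear: A_gv = 2400, A_nv = 1680, A_nt = 360 mm²; R_n = min(0.6F_uA_nv, 0.6F_yA_gv) + U_bs·F_u·A_nt = 643 kN → 482 kN.
Bolt shear governs: 175 kN.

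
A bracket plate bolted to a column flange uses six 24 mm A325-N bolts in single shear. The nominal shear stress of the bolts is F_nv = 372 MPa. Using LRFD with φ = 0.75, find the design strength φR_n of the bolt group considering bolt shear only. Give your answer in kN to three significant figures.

757 kN

A_b = π × 24² / 4 = 452.4 mm².
R_n = F_nv · A_b · n · n_s = 372 × 452.4 × 6 × 1 / 1000 = 1010 kN.
Design strength φR_n = 0.75 × 1010 = 757 kN.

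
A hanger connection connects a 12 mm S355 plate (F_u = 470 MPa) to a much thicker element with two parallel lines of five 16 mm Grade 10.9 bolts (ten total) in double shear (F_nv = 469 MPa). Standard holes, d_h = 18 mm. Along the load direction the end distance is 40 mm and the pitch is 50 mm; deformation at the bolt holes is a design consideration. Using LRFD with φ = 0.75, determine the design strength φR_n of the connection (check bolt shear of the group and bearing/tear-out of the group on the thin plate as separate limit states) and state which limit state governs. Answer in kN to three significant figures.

1410 kN (bolt shear governs)

Bolt shear: A_b = π·16²/4 = 201.1 mm²; R_n = 469 × 201.1 × 10 × 2 / 1000 = 1886 kN → 0.75 × 1886 = 1410 kN.
Bearing (1.2 l_c t F_u ≤ 2.4 d t F_u): upper limit = 2.4·16·12·470 / 1000 = 216.6 kN.
  Edge l_c = 40 − 18/2 = 31 → r_n = 209.8 kN; interior l_c = 50 − 18 = 32 → r_n = 216.6 kN.
  R_n,bearing = 2·209.8 + 8·216.6 = 2152 kN → 0.75 × 2152 = 1610 kN.
Bolt shear governs: 1410 kN.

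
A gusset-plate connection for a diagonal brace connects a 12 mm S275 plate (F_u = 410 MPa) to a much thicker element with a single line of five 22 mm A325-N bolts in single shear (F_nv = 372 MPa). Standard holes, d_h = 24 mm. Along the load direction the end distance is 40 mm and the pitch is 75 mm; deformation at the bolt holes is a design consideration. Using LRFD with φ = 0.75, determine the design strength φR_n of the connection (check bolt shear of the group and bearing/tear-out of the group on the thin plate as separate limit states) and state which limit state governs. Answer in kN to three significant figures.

Bolt shear: A_b = π·22²/4 = 380.1 mm²; R_n = 372 × 380.1 × 5 × 1 / 1000 = 707 kN → 0.75 × 707 = 530 kN.
Bearing (1.2 l_c t F_u ≤ 2.4 d t F_u): upper limit = 2.4·22·12·410 / 1000 = 259.8 kN.
  Edge l_c = 40 − 24/2 = 28 → r_n = 165.3 kN; interior l_c = 75 − 24 = 51 → r_n = 259.8 kN.
  R_n,bearing = 1·165.3 + 4·259.8 = 1204 kN → 0.75 × 1204 = 903 kN.
Bolt shear governs: 530 kN.

530 kN (bolt shear governs)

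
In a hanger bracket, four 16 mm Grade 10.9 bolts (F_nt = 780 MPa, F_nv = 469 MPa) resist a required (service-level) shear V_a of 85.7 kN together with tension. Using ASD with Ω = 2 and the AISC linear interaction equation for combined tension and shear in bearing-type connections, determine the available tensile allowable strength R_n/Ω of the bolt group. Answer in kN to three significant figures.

265 kN

A_b = π·16²/4 = 201.1 mm²; f_rv = 85.7 × 1000 / (4 × 201.1) = 106.6 MPa.
F'_nt = 1.3 F_nt − (Ω F_nt / F_nv) f_rv = 1.3·780 − (2·780/469)·106.6 = 659.6 MPa, capped at F_nt → F'_nt = 659.6 MPa.
R_n = F'_nt · A_b · n = 659.6 × 201.1 × 4 / 1000 = 530.4 kN.
Allowable strength R_n/Ω = 530.4 / 2 = 265 kN.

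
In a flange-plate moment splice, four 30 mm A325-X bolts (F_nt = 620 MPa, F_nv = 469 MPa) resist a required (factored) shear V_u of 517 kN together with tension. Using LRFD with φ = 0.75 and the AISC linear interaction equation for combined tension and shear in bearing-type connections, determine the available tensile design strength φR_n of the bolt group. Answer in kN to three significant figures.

1030 kN

A_b = π·30²/4 = 706.9 mm²; f_rv = 517 × 1000 / (4 × 706.9) = 182.9 MPa.
F'_nt = 1.3 F_nt − (F_nt / φF_nv) f_rv = 1.3·620 − (620/(0.75·469))·182.9 = 483.7 MPa, capped at F_nt → F'_nt = 483.7 MPa.
R_n = F'_nt · A_b · n = 483.7 × 706.9 × 4 / 1000 = 1368 kN.
Design strength φR_n = 0.75 × 1368 = 1030 kN.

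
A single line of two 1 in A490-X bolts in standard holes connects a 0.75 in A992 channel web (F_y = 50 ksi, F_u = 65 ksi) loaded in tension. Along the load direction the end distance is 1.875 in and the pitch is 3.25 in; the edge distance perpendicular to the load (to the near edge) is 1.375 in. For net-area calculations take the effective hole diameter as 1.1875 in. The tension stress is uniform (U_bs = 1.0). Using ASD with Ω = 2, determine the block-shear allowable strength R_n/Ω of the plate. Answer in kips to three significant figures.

67.9 kips

Shear plane L_v = 1.875 + 1·3.25 = 5.125 in; A_gv = 5.125 × 0.75 = 3.844 in².
A_nv = (5.125 − 1.5·1.1875) × 0.75 = 2.508 in².
A_nt = (1.375 − 0.5·1.1875) × 0.75 = 0.5859 in².
0.6 F_u A_nv = 97.8 kips; 0.6 F_y A_gv = 115.3 kips → shear rupture governs the shear term.
R_n = 97.8 + 1.0 × 65 × 0.5859 = 135.9 kips.
Allowable strength R_n/Ω = 135.9 / 2 = 67.9 kips.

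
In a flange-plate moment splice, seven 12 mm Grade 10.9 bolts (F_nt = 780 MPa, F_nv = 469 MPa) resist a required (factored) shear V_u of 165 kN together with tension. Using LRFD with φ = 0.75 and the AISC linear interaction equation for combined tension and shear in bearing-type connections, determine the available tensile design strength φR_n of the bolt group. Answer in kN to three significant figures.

328 kN

A_b = π·12²/4 = 113.1 mm²; f_rv = 165 × 1000 / (7 × 113.1) = 208.4 MPa.
F'_nt = 1.3 F_nt − (F_nt / φF_nv) f_rv = 1.3·780 − (780/(0.75·469))·208.4 = 551.8 MPa, capped at F_nt → F'_nt = 551.8 MPa.
R_n = F'_nt · A_b · n = 551.8 × 113.1 × 7 / 1000 = 436.9 kN.
Design strength φR_n = 0.75 × 436.9 = 328 kN.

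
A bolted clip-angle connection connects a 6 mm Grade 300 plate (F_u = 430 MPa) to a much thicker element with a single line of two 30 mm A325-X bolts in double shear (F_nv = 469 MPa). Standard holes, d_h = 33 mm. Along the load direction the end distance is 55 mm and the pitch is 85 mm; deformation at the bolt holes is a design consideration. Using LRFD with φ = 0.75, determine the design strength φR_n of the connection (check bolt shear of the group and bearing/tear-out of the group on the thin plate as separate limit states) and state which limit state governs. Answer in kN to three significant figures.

Bolt shear: A_b = π·30²/4 = 706.9 mm²; R_n = 469 × 706.9 × 2 × 2 / 1000 = 1326 kN → 0.75 × 1326 = 995 kN.
Bearing (1.2 l_c t F_u ≤ 2.4 d t F_u): upper limit = 2.4·30·6·430 / 1000 = 185.8 kN.
  Edge l_c = 55 − 33/2 = 38.5 → r_n = 119.2 kN; interior l_c = 85 − 33 = 52 → r_n = 161 kN.
  R_n,bearing = 1·119.2 + 1·161 = 280.2 kN → 0.75 × 280.2 = 210 kN.
Bearing governs: 210 kN.

210 kN (bearing governs)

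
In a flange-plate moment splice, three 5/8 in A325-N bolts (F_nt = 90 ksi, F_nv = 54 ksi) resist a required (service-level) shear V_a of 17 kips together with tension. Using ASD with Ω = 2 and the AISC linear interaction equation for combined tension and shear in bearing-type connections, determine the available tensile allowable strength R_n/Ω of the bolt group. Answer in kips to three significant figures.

A_b = π·0.625²/4 = 0.3068 in²; f_rv = 17 / (3 × 0.3068) = 18.47 ksi.
F'_nt = 1.3 F_nt − (Ω F_nt / F_nv) f_rv = 1.3·90 − (2·90/54)·18.47 = 55.43 ksi, capped at F_nt → F'_nt = 55.43 ksi.
R_n = F'_nt · A_b · n = 55.43 × 0.3068 × 3 = 51.02 kips.
Allowable strength R_n/Ω = 51.02 / 2 = 25.5 kips.

25.5 kips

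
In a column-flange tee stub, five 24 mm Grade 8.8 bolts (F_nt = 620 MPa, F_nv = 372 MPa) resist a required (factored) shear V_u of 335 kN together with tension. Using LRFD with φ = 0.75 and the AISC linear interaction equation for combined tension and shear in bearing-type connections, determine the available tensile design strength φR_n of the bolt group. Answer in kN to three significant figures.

809 kN

A_b = π·24²/4 = 452.4 mm²; f_rv = 335 × 1000 / (5 × 452.4) = 148.1 MPa.
F'_nt = 1.3 F_nt − (F_nt / φF_nv) f_rv = 1.3·620 − (620/(0.75·372))·148.1 = 476.9 MPa, capped at F_nt → F'_nt = 476.9 MPa.
R_n = F'_nt · A_b · n = 476.9 × 452.4 × 5 / 1000 = 1079 kN.
Design strength φR_n = 0.75 × 1079 = 809 kN.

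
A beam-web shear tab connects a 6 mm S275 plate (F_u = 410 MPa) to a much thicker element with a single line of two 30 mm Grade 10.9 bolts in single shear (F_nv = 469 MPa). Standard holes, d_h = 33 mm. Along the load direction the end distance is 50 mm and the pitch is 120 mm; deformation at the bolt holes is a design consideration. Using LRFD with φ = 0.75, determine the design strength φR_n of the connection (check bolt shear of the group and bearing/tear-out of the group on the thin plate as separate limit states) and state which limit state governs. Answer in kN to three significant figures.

Bolt shear: A_b = π·30²/4 = 706.9 mm²; R_n = 469 × 706.9 × 2 × 1 / 1000 = 663 kN → 0.75 × 663 = 497 kN.
Bearing (1.2 l_c t F_u ≤ 2.4 d t F_u): upper limit = 2.4·30·6·410 / 1000 = 177.1 kN.
  Edge l_c = 50 − 33/2 = 33.5 → r_n = 98.89 kN; interior l_c = 120 − 33 = 87 → r_n = 177.1 kN.
  R_n,bearing = 1·98.89 + 1·177.1 = 276 kN → 0.75 × 276 = 207 kN.
Bearing governs: 207 kN.

207 kN (bearing governs)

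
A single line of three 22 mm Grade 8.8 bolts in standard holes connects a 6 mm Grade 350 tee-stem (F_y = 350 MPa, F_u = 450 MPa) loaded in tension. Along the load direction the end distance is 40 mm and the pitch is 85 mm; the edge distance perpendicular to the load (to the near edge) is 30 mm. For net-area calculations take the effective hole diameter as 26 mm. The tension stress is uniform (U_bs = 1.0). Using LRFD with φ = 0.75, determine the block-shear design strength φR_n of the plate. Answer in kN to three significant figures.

Shear plane L_v = 40 + 2·85 = 210 mm; A_gv = 210 × 6 = 1260 mm².
A_nv = (210 − 2.5·26) × 6 = 870 mm².
A_nt = (30 − 0.5·26) × 6 = 102 mm².
0.6 F_u A_nv = 234.9 kN; 0.6 F_y A_gv = 264.6 kN → shear rupture governs the shear term.
R_n = 234.9 + 1.0 × 450 × 102 / 1000 = 280.8 kN.
Design strength φR_n = 0.75 × 280.8 = 211 kN.

211 kN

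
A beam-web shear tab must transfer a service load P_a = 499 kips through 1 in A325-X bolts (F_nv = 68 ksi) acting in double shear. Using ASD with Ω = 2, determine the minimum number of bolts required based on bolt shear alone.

10 bolts

A_b = π·1²/4 = 0.7854 in².
Per-bolt allowable strength R_n/Ω = 68 × 0.7854 × 2 / 2 = 53.41 kips.
n ≥ 499 / 53.41 = 9.343 → use 10 bolts.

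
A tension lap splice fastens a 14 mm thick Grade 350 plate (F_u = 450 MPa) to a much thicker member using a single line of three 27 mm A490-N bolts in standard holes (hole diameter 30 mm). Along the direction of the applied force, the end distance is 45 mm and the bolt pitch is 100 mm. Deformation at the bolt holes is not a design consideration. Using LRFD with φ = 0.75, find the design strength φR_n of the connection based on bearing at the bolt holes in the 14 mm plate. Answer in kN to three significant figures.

Per bolt r_n = 1.5 l_c t F_u ≤ 3.0 d t F_u; upper limit = 3.0 × 27 × 14 × 450 / 1000 = 510.3 kN.
Edge bolt: l_c = 45 − 30/2 = 30 mm → 1.5 × 30 × 14 × 450 / 1000 = 283.5 → r_n = 283.5 kN.
Interior bolts: l_c = 100 − 30 = 70 mm → 1.5 × 70 × 14 × 450 / 1000 = 661.5 → r_n = 510.3 kN.
R_n = 1 × 283.5 + 2 × 510.3 = 1304 kN.
Design strength φR_n = 0.75 × 1304 = 978 kN.

978 kN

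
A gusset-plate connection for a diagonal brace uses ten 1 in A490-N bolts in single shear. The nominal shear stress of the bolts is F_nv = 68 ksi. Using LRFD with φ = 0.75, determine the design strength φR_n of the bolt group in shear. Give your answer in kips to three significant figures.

401 kips

A_b = π × 1² / 4 = 0.7854 in².
R_n = F_nv · A_b · n · n_s = 68 × 0.7854 × 10 × 1 = 534.1 kips.
Design strength φR_n = 0.75 × 534.1 = 401 kips.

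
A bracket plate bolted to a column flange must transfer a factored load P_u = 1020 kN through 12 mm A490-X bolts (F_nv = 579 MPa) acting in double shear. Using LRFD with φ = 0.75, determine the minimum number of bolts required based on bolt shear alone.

11 bolts

A_b = π·12²/4 = 113.1 mm².
Per-bolt design strength φR_n = 0.75 × 579 × 113.1 × 2 / 1000 = 98.23 kN.
n ≥ 1020 / 98.23 = 10.38 → use 11 bolts.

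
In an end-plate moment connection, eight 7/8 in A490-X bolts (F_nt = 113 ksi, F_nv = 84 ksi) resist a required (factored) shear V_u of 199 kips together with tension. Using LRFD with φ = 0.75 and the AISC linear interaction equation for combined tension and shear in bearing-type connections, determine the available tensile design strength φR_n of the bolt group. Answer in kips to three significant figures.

A_b = π·0.875²/4 = 0.6013 in²; f_rv = 199 / (8 × 0.6013) = 41.37 ksi.
F'_nt = 1.3 F_nt − (F_nt / φF_nv) f_rv = 1.3·113 − (113/(0.75·84))·41.37 = 72.7 ksi, capped at F_nt → F'_nt = 72.7 ksi.
R_n = F'_nt · A_b · n = 72.7 × 0.6013 × 8 = 349.7 kips.
Design strength φR_n = 0.75 × 349.7 = 262 kips.

262 kips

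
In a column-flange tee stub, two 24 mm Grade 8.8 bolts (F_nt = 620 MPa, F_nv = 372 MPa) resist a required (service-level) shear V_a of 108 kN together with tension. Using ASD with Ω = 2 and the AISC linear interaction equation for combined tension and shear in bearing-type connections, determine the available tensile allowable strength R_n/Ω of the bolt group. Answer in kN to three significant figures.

A_b = π·24²/4 = 452.4 mm²; f_rv = 108 × 1000 / (2 × 452.4) = 119.4 MPa.
F'_nt = 1.3 F_nt − (Ω F_nt / F_nv) f_rv = 1.3·620 − (2·620/372)·119.4 = 408.1 MPa, capped at F_nt → F'_nt = 408.1 MPa.
R_n = F'_nt · A_b · n = 408.1 × 452.4 × 2 / 1000 = 369.3 kN.
Allowable strength R_n/Ω = 369.3 / 2 = 185 kN.

185 kN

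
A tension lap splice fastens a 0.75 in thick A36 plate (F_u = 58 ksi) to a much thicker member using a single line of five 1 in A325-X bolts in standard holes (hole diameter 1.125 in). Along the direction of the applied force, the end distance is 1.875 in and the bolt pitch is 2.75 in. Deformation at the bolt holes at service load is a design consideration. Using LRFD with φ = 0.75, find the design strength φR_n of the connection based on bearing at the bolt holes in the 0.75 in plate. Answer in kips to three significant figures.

Per bolt r_n = 1.2 l_c t F_u ≤ 2.4 d t F_u; upper limit = 2.4 × 1 × 0.75 × 58 = 104.4 kips.
Edge bolt: l_c = 1.875 − 1.125/2 = 1.312 in → 1.2 × 1.312 × 0.75 × 58 = 68.51 → r_n = 68.51 kips.
Interior bolts: l_c = 2.75 − 1.125 = 1.625 in → 1.2 × 1.625 × 0.75 × 58 = 84.82 → r_n = 84.82 kips.
R_n = 1 × 68.51 + 4 × 84.82 = 407.8 kips.
Design strength φR_n = 0.75 × 407.8 = 306 kips.

306 kips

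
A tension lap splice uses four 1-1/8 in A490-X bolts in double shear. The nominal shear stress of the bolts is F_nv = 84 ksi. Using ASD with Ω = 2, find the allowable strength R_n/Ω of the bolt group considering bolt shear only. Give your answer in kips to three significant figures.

A_b = π × 1.125² / 4 = 0.994 in².
R_n = F_nv · A_b · n · n_s = 84 × 0.994 × 4 × 2 = 668 kips.
Allowable strength R_n/Ω = 668 / 2 = 334 kips.

334 kips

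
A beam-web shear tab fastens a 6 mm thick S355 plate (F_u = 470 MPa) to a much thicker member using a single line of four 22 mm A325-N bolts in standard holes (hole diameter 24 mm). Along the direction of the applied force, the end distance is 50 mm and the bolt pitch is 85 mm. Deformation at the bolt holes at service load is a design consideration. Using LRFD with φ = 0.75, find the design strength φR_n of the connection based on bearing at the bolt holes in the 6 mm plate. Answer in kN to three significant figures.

431 kN

Per bolt r_n = 1.2 l_c t F_u ≤ 2.4 d t F_u; upper limit = 2.4 × 22 × 6 × 470 / 1000 = 148.9 kN.
Edge bolt: l_c = 50 − 24/2 = 38 mm → 1.2 × 38 × 6 × 470 / 1000 = 128.6 → r_n = 128.6 kN.
Interior bolts: l_c = 85 − 24 = 61 mm → 1.2 × 61 × 6 × 470 / 1000 = 206.4 → r_n = 148.9 kN.
R_n = 1 × 128.6 + 3 × 148.9 = 575.3 kN.
Design strength φR_n = 0.75 × 575.3 = 431 kN.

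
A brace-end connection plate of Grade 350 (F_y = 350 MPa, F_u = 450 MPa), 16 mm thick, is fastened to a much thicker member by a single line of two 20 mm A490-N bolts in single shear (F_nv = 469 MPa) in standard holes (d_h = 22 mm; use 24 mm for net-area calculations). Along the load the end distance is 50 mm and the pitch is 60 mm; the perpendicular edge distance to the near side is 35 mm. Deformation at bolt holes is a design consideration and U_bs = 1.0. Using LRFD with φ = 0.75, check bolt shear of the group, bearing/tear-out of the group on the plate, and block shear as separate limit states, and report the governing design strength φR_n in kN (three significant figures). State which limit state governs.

221 kN (bolt shear governs)

Bolt shear: A_b = π·20²/4 = 314.2 mm²; R_n = 469 × 314.2 × 2 × 1 / 1000 = 294.7 kN → 0.75 × 294.7 = 221 kN.
Bearing: edge l_c = 39, r_n = 337 kN; interior l_c = 38, r_n = 328.3 kN; R_n = 337 + 1·328.3 = 665.3 kN → 499 kN.
Block shear: A_gv = 1760, A_nv = 1184, A_nt = 368 mm²; R_n = min(0.6F_uA_nv, 0.6F_yA_gv) + U_bs·F_u·A_nt = 485.3 kN → 364 kN.
Bolt shear governs: 221 kN.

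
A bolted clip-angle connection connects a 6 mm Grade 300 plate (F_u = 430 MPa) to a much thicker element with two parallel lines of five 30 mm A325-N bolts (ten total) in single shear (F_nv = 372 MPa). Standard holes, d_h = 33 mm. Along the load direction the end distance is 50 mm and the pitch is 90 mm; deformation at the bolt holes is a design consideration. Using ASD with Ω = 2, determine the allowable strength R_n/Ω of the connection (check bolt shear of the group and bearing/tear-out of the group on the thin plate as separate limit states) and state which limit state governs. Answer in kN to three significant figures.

Bolt shear: A_b = π·30²/4 = 706.9 mm²; R_n = 372 × 706.9 × 10 × 1 / 1000 = 2630 kN → 2630 / 2 = 1310 kN.
Bearing (1.2 l_c t F_u ≤ 2.4 d t F_u): upper limit = 2.4·30·6·430 / 1000 = 185.8 kN.
  Edge l_c = 50 − 33/2 = 33.5 → r_n = 103.7 kN; interior l_c = 90 − 33 = 57 → r_n = 176.5 kN.
  R_n,bearing = 2·103.7 + 8·176.5 = 1619 kN → 1619 / 2 = 810 kN.
Bearing governs: 810 kN.

810 kN (bearing governs)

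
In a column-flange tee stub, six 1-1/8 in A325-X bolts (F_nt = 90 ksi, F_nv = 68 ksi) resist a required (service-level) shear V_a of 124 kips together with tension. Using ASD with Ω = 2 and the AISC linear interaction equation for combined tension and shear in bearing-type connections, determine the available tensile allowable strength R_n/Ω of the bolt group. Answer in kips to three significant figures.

A_b = π·1.125²/4 = 0.994 in²; f_rv = 124 / (6 × 0.994) = 20.79 ksi.
F'_nt = 1.3 F_nt − (Ω F_nt / F_nv) f_rv = 1.3·90 − (2·90/68)·20.79 = 61.96 ksi, capped at F_nt → F'_nt = 61.96 ksi.
R_n = F'_nt · A_b · n = 61.96 × 0.994 × 6 = 369.6 kips.
Allowable strength R_n/Ω = 369.6 / 2 = 185 kips.

185 kips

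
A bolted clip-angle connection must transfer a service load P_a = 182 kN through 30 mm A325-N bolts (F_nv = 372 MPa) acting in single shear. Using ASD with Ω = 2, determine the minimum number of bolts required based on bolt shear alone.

A_b = π·30²/4 = 706.9 mm².
Per-bolt allowable strength R_n/Ω = 372 × 706.9 × 1 / 1000 / 2 = 131.5 kN.
n ≥ 182 / 131.5 = 1.384 → use 2 bolts.

2 bolts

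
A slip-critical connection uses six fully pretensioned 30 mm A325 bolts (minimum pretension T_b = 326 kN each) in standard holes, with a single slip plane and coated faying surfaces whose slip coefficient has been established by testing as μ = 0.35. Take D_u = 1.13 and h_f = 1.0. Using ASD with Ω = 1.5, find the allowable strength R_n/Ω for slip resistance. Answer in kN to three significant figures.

516 kN

R_n = μ · D_u · h_f · T_b · n_s · n_b = 0.35 × 1.13 × 1.0 × 326 × 1 × 6 = 773.6 kN.
Allowable strength R_n/Ω = 773.6 / 1.5 = 516 kN.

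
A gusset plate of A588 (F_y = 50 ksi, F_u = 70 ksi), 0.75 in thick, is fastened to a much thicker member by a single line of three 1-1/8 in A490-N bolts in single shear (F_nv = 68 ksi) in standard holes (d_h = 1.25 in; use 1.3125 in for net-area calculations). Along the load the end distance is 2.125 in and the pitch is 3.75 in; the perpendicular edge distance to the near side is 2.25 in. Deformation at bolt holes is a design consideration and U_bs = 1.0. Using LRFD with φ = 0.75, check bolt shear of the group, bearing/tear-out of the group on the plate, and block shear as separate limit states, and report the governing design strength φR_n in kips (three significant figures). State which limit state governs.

Bolt shear: A_b = π·1.125²/4 = 0.994 in²; R_n = 68 × 0.994 × 3 × 1 = 202.8 kips → 0.75 × 202.8 = 152 kips.
Bearing: edge l_c = 1.5, r_n = 94.5 kips; interior l_c = 2.5, r_n = 141.8 kips; R_n = 94.5 + 2·141.8 = 378 kips → 284 kips.
Block shear: A_gv = 7.219, A_nv = 4.758, A_nt = 1.195 in²; R_n = min(0.6F_uA_nv, 0.6F_yA_gv) + U_bs·F_u·A_nt = 283.5 kips → 213 kips.
Bolt shear governs: 152 kips.

152 kips (bolt shear governs)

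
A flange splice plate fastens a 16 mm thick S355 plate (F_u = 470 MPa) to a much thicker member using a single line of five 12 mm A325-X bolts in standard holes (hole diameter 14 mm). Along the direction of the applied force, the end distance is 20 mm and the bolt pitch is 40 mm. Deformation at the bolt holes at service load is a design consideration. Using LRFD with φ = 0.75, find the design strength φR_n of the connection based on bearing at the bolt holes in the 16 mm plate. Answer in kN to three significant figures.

Per bolt r_n = 1.2 l_c t F_u ≤ 2.4 d t F_u; upper limit = 2.4 × 12 × 16 × 470 / 1000 = 216.6 kN.
Edge bolt: l_c = 20 − 14/2 = 13 mm → 1.2 × 13 × 16 × 470 / 1000 = 117.3 → r_n = 117.3 kN.
Interior bolts: l_c = 40 − 14 = 26 mm → 1.2 × 26 × 16 × 470 / 1000 = 234.6 → r_n = 216.6 kN.
R_n = 1 × 117.3 + 4 × 216.6 = 983.6 kN.
Design strength φR_n = 0.75 × 983.6 = 738 kN.

738 kN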